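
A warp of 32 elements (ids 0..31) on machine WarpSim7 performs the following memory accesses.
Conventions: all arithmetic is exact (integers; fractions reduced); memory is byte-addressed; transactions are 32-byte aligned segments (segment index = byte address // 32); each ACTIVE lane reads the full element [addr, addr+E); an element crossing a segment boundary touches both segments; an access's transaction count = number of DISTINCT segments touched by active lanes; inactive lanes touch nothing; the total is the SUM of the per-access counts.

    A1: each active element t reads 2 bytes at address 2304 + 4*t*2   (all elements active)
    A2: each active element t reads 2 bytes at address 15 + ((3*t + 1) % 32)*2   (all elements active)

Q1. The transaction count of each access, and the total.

A1: 8 transactions
A2: 3 transactions

Answer: 8,3; total 11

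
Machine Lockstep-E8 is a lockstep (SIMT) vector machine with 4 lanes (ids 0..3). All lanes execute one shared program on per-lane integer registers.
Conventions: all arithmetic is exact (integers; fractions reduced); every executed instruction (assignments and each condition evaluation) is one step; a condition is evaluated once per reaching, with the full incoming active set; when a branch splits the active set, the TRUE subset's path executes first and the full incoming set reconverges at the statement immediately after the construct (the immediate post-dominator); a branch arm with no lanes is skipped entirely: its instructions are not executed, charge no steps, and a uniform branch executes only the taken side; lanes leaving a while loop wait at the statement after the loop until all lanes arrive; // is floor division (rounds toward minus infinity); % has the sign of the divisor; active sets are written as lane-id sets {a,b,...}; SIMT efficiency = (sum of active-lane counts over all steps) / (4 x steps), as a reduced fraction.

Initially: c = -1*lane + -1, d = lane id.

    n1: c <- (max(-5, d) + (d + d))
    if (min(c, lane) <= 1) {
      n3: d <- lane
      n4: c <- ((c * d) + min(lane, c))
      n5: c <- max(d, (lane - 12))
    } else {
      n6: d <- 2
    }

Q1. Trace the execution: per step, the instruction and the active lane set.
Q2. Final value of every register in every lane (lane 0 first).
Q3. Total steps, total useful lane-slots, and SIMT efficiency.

step 0: c <- (max(-5, d) + (d + d))  {0,1,2,3}
step 1: eval (min(c, lane) <= 1)     {0,1,2,3}
step 2: d <- lane                    {0,1}
step 3: c <- ((c * d) + min(lane, c)) {0,1}
step 4: c <- max(d, (lane - 12))     {0,1}
step 5: d <- 2                       {2,3}

Answer: 6 steps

c: 0,1,6,9
d: 0,1,2,2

steps = 6; useful = 16; efficiency = 16/24 = 2/3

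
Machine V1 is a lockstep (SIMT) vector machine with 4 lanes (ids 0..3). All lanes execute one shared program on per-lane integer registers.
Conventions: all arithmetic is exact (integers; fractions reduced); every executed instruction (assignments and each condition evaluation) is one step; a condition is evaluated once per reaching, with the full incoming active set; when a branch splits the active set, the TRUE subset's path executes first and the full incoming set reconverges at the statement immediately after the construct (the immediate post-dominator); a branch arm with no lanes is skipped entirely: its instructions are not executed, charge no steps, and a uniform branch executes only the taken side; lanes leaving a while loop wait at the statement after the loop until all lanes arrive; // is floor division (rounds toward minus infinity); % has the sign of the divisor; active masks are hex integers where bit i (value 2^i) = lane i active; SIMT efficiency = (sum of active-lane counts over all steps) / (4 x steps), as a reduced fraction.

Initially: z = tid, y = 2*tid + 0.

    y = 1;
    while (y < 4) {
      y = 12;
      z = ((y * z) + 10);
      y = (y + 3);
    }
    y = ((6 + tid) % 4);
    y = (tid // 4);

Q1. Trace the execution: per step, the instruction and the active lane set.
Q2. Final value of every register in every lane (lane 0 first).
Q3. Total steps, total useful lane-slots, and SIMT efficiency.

step 0: y <- 1                       0xf
step 1: eval (y < 4)                 0xf
step 2: y <- 12                      0xf
step 3: z <- ((y * z) + 10)          0xf
step 4: y <- (y + 3)                 0xf
step 5: eval (y < 4)                 0xf
step 6: y <- ((6 + tid) % 4)         0xf
step 7: y <- (tid // 4)              0xf

Answer: 8 steps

z: 10,22,34,46
y: 0,0,0,0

steps = 8; useful = 32; efficiency = 32/32 = 1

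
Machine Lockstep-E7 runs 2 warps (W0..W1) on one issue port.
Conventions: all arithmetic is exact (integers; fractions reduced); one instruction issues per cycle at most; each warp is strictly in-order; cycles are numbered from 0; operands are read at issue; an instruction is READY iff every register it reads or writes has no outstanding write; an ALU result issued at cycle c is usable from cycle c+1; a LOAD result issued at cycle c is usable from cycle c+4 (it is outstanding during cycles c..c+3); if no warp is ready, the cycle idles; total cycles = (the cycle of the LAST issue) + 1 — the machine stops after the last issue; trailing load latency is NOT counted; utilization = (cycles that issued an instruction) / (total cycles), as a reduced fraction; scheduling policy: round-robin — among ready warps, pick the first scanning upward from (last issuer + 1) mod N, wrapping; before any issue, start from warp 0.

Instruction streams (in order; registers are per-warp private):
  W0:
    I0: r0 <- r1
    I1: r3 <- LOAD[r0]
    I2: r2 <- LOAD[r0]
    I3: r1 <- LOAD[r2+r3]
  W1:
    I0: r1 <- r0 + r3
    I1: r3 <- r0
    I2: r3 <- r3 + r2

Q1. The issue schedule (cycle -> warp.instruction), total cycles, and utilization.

cycle 0: W0.I0
cycle 1: W1.I0
cycle 2: W0.I1
cycle 3: W1.I1
cycle 4: W0.I2
cycle 5: W1.I2
cycle 6: idle
cycle 7: idle
cycle 8: W0.I3

Answer: 9 cycles, utilization 7/9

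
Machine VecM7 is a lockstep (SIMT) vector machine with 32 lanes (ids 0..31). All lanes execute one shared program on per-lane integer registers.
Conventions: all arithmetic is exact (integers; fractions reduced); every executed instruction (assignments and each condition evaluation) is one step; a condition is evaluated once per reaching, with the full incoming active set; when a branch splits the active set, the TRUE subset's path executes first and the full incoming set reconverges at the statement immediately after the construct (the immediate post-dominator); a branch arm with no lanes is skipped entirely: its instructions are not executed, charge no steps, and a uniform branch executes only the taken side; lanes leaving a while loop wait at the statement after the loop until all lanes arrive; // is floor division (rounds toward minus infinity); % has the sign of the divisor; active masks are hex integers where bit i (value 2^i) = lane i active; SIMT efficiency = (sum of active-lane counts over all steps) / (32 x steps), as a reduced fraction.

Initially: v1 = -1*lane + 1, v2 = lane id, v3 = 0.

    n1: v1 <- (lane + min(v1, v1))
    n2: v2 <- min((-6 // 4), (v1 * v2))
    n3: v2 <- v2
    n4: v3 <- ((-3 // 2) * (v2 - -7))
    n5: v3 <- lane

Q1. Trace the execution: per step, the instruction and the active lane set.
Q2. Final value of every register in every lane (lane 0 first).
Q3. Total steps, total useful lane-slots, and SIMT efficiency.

step 0: v1 <- (lane + min(v1, v1))   0xffffffff
step 1: v2 <- min((-6 // 4), (v1 * v2)) 0xffffffff
step 2: v2 <- v2                     0xffffffff
step 3: v3 <- ((-3 // 2) * (v2 - -7)) 0xffffffff
step 4: v3 <- lane                   0xffffffff

Answer: 5 steps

v1: 1,1,1,1,1,1,1,1,1,1,1,1,1,1,1,1,1,1,1,1,1,1,1,1,1,1,1,1,1,1,1,1
v2: -2,-2,-2,-2,-2,-2,-2,-2,-2,-2,-2,-2,-2,-2,-2,-2,-2,-2,-2,-2,-2,-2,-2,-2,-2,-2,-2,-2,-2,-2,-2,-2
v3: 0,1,2,3,4,5,6,7,8,9,10,11,12,13,14,15,16,17,18,19,20,21,22,23,24,25,26,27,28,29,30,31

steps = 5; useful = 160; efficiency = 160/160 = 1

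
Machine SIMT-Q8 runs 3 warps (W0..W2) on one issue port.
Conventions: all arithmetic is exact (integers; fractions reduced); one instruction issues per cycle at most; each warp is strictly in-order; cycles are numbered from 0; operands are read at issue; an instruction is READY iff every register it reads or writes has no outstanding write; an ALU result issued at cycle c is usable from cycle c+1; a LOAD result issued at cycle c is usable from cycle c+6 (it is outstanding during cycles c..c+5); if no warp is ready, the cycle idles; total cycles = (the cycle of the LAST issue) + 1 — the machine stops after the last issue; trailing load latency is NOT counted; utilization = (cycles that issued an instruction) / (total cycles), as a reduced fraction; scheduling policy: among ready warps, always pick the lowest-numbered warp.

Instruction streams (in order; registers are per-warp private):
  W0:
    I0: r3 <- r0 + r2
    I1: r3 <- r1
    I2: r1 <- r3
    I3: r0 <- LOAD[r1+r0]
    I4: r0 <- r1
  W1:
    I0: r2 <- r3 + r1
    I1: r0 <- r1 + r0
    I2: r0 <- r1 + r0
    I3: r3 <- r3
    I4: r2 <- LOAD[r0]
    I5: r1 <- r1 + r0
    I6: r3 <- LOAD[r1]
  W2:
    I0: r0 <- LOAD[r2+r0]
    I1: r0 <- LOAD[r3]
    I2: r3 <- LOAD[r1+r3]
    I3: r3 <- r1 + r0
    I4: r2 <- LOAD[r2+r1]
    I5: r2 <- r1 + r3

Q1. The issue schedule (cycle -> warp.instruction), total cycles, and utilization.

cycle 0: W0.I0
cycle 1: W0.I1
cycle 2: W0.I2
cycle 3: W0.I3
cycle 4: W1.I0
cycle 5: W1.I1
cycle 6: W1.I2
cycle 7: W1.I3
cycle 8: W1.I4
cycle 9: W0.I4
cycle 10: W1.I5
cycle 11: W1.I6
cycle 12: W2.I0
cycle 13: idle
cycle 14: idle
cycle 15: idle
cycle 16: idle
cycle 17: idle
cycle 18: W2.I1
cycle 19: W2.I2
cycle 20: idle
cycle 21: idle
cycle 22: idle
cycle 23: idle
cycle 24: idle
cycle 25: W2.I3
cycle 26: W2.I4
cycle 27: idle
cycle 28: idle
cycle 29: idle
cycle 30: idle
cycle 31: idle
cycle 32: W2.I5

Answer: 33 cycles, utilization 6/11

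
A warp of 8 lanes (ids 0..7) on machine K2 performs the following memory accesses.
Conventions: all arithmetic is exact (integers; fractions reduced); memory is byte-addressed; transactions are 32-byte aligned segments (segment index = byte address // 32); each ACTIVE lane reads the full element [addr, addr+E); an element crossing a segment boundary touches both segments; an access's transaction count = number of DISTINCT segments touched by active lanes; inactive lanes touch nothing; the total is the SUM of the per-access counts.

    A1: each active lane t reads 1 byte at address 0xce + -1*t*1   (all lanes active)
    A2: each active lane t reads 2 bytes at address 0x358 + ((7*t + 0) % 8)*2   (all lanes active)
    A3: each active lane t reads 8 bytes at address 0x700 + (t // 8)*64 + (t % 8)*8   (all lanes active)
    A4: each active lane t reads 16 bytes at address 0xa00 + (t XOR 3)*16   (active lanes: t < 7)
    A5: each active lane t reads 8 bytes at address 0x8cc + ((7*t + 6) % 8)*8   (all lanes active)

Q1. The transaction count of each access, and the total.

A1: 1 transaction
A2: 2 transactions
A3: 2 transactions
A4: 4 transactions
A5: 3 transactions

Answer: 1,2,2,4,3; total 12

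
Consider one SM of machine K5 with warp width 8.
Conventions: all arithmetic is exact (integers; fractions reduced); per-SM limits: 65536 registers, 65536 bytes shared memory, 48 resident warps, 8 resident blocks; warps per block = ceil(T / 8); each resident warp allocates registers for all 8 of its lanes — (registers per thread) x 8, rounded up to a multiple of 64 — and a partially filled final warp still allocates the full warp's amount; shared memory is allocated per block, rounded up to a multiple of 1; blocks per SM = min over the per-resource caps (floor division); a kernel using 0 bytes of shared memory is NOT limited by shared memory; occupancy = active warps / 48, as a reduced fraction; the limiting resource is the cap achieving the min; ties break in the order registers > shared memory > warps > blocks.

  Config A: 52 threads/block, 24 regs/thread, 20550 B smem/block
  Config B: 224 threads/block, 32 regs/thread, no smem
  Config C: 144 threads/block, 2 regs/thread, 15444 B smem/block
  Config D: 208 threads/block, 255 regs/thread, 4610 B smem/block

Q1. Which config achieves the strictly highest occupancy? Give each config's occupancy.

occupancies: A 7/16, B 7/12, C 3/4, D 13/24

Answer: C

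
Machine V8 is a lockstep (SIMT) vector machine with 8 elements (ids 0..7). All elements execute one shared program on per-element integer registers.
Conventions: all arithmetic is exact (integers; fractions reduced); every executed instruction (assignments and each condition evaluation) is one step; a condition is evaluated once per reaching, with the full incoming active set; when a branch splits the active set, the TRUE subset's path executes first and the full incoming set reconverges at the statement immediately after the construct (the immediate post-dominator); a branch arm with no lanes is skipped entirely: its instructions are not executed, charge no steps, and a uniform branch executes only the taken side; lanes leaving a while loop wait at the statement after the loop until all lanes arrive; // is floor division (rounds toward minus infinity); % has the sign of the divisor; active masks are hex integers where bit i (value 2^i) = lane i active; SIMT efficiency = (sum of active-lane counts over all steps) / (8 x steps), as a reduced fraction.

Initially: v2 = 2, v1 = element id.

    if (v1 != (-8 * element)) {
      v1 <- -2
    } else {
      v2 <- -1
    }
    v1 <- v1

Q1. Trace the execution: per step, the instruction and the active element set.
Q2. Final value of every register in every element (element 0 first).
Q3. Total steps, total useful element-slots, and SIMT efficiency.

step 0: eval (v1 != (-8 * element))  0xff
step 1: v1 <- -2                     0xfe
step 2: v2 <- -1                     0x01
step 3: v1 <- v1                     0xff

Answer: 4 steps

v2: -1,2,2,2,2,2,2,2
v1: 0,-2,-2,-2,-2,-2,-2,-2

steps = 4; useful = 24; efficiency = 24/32 = 3/4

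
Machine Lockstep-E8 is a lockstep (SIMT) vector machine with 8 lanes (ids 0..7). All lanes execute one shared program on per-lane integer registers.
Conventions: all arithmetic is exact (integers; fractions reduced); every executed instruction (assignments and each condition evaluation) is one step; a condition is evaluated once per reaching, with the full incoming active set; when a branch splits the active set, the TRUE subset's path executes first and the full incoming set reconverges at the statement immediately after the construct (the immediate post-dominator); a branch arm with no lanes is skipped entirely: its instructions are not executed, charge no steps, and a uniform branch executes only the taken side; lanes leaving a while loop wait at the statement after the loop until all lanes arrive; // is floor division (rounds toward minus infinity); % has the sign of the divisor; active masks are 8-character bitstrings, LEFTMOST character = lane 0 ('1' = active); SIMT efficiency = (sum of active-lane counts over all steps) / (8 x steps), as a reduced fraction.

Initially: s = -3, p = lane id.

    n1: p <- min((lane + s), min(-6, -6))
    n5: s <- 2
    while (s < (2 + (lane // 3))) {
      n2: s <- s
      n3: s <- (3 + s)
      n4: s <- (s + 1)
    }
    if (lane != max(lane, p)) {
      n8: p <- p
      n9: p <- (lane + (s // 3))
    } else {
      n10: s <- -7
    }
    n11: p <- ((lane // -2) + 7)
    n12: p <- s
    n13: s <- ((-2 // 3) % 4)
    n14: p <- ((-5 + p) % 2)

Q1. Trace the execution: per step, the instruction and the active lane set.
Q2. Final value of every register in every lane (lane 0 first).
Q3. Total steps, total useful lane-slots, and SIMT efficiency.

step 0: p <- min((lane + s), min(-6, -6)) 11111111
step 1: s <- 2                       11111111
step 2: eval (s < (2 + (lane // 3))) 11111111
step 3: s <- s                       00011111
step 4: s <- (3 + s)                 00011111
step 5: s <- (s + 1)                 00011111
step 6: eval (s < (2 + (lane // 3))) 00011111
step 7: eval (lane != max(lane, p))  11111111
step 8: s <- -7                      11111111
step 9: p <- ((lane // -2) + 7)      11111111
step 10: p <- s                       11111111
step 11: s <- ((-2 // 3) % 4)         11111111
step 12: p <- ((-5 + p) % 2)          11111111

Answer: 13 steps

s: 3,3,3,3,3,3,3,3
p: 0,0,0,0,0,0,0,0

steps = 13; useful = 92; efficiency = 92/104 = 23/26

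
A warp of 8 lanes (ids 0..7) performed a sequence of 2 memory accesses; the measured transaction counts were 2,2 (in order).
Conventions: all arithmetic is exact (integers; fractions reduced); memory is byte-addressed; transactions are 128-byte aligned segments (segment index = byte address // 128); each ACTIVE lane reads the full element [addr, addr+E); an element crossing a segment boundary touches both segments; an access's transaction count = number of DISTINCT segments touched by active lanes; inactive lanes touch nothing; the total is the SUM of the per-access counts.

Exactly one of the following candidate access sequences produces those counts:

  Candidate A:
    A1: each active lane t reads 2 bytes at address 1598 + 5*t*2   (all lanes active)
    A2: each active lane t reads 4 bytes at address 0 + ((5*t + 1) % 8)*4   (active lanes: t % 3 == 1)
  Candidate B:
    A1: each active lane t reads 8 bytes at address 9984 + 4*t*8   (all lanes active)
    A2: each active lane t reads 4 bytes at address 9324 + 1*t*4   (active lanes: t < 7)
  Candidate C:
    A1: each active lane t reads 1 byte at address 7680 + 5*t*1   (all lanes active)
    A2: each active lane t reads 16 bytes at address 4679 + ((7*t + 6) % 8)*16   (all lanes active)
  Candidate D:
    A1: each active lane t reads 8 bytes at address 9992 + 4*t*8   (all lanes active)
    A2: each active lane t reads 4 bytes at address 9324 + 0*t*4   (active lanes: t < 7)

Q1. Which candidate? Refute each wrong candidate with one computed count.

A: A2 gives 1 transaction, not 2
C: A1 gives 1 transaction, not 2
D: A2 gives 1 transaction, not 2
B: all counts match (2,2)

Answer: B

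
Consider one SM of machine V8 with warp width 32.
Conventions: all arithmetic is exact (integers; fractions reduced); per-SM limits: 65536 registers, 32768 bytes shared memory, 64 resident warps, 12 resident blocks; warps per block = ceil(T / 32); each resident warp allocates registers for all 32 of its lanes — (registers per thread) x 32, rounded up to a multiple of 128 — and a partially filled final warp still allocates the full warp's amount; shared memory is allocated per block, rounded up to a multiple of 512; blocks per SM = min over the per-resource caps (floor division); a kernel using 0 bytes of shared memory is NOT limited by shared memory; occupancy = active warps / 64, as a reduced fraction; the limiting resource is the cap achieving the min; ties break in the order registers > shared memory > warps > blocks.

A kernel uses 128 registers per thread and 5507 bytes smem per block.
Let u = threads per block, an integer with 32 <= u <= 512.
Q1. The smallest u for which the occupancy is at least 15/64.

Answer: u = 65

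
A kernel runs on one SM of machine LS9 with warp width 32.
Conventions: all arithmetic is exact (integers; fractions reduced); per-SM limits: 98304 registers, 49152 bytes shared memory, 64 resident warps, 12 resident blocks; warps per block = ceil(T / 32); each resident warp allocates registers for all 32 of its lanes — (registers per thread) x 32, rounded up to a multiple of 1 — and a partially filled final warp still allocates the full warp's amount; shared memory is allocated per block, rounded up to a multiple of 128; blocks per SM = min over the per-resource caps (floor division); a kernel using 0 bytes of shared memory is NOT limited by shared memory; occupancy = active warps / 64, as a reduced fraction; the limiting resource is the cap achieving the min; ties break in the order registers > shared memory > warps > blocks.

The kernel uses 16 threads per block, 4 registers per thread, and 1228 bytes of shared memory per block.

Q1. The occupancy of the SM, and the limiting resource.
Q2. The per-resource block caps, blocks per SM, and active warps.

Answer: occupancy 3/16, limited by blocks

registers: 768 blocks
shared memory: 38 blocks
warps: 64 blocks
blocks: 12 blocks

Answer: 12 blocks, 12 active warps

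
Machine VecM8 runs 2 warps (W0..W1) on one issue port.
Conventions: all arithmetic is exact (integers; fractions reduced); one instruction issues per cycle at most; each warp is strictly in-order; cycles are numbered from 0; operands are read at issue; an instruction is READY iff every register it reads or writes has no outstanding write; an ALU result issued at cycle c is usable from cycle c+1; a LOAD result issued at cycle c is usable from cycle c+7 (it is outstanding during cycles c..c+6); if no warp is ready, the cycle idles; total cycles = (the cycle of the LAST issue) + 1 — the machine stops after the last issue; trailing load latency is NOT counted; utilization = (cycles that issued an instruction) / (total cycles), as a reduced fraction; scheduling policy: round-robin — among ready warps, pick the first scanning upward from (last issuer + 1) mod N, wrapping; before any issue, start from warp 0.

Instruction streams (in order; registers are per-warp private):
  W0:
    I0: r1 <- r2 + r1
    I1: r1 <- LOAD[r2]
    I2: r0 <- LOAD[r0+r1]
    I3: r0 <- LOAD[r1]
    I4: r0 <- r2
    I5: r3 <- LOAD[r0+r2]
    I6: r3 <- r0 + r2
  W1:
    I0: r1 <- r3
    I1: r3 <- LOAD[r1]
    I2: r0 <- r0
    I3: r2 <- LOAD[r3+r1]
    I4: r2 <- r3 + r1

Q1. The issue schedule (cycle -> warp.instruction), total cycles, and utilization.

cycle 0: W0.I0
cycle 1: W1.I0
cycle 2: W0.I1
cycle 3: W1.I1
cycle 4: W1.I2
cycle 5: idle
cycle 6: idle
cycle 7: idle
cycle 8: idle
cycle 9: W0.I2
cycle 10: W1.I3
cycle 11: idle
cycle 12: idle
cycle 13: idle
cycle 14: idle
cycle 15: idle
cycle 16: W0.I3
cycle 17: W1.I4
cycle 18: idle
cycle 19: idle
cycle 20: idle
cycle 21: idle
cycle 22: idle
cycle 23: W0.I4
cycle 24: W0.I5
cycle 25: idle
cycle 26: idle
cycle 27: idle
cycle 28: idle
cycle 29: idle
cycle 30: idle
cycle 31: W0.I6

Answer: 32 cycles, utilization 3/8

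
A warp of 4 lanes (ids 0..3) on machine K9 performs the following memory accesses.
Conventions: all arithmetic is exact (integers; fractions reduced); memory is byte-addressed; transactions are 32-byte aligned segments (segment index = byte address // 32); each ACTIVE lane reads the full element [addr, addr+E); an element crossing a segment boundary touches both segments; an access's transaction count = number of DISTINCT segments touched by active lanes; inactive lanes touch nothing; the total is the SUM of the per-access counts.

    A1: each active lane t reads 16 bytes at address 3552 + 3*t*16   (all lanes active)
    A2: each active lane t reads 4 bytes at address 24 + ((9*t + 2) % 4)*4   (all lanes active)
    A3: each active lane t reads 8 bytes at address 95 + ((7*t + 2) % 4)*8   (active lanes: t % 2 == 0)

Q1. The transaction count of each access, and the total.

A1: 4 transactions
A2: 2 transactions
A3: 2 transactions

Answer: 4,2,2; total 8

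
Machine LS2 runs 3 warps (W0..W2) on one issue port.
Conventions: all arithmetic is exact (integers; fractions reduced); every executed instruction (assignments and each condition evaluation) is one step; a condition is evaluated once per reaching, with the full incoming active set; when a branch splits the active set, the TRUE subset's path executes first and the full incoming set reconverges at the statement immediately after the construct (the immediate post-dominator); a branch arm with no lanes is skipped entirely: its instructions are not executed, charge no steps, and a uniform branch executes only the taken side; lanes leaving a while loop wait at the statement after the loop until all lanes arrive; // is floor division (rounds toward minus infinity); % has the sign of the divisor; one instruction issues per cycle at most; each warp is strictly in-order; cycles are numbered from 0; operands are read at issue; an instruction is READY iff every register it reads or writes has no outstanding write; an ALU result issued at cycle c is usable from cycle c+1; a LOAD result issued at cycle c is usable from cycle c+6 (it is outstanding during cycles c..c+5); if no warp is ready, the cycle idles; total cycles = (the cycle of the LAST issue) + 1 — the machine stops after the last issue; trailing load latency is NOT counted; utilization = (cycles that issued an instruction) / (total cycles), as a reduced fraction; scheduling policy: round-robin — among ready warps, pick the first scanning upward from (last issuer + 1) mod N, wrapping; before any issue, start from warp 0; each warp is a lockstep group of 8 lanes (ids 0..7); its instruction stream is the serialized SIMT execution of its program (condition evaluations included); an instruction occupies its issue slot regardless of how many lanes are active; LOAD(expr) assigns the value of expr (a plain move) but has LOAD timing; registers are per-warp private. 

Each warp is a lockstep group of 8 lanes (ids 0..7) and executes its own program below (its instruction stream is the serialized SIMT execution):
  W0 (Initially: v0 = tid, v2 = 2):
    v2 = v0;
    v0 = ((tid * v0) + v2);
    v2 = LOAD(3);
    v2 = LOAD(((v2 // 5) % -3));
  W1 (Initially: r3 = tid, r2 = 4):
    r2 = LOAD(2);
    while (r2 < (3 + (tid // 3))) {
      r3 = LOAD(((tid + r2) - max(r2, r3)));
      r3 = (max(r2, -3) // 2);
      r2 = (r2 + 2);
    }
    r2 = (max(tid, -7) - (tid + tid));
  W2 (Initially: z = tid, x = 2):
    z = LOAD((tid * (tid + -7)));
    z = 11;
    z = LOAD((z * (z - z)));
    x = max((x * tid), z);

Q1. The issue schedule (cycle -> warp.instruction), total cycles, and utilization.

cycle 0: W0.I0
cycle 1: W1.I0
cycle 2: W2.I0
cycle 3: W0.I1
cycle 4: W0.I2
cycle 5: idle
cycle 6: idle
cycle 7: W1.I1
cycle 8: W2.I1
cycle 9: W1.I2
cycle 10: W2.I2
cycle 11: W0.I3
cycle 12: idle
cycle 13: idle
cycle 14: idle
cycle 15: W1.I3
cycle 16: W2.I3
cycle 17: W1.I4
cycle 18: W1.I5
cycle 19: W1.I6
cycle 20: idle
cycle 21: idle
cycle 22: idle
cycle 23: idle
cycle 24: idle
cycle 25: W1.I7
cycle 26: W1.I8
cycle 27: W1.I9
cycle 28: W1.I10

Answer: 29 cycles, utilization 19/29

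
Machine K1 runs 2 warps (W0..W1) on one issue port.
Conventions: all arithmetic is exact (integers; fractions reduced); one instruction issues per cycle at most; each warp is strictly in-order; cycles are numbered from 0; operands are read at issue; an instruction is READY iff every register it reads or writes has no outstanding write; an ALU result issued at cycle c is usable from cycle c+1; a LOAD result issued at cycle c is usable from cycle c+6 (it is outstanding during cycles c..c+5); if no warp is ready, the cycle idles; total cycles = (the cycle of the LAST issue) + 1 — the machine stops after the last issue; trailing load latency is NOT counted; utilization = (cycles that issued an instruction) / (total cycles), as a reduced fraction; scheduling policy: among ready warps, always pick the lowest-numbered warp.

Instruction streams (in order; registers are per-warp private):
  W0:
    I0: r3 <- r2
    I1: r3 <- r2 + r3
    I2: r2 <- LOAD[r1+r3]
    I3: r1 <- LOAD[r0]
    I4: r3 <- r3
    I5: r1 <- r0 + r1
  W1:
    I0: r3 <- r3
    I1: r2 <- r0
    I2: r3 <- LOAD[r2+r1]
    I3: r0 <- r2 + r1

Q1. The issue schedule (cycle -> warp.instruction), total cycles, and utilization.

cycle 0: W0.I0
cycle 1: W0.I1
cycle 2: W0.I2
cycle 3: W0.I3
cycle 4: W0.I4
cycle 5: W1.I0
cycle 6: W1.I1
cycle 7: W1.I2
cycle 8: W1.I3
cycle 9: W0.I5

Answer: 10 cycles, utilization 1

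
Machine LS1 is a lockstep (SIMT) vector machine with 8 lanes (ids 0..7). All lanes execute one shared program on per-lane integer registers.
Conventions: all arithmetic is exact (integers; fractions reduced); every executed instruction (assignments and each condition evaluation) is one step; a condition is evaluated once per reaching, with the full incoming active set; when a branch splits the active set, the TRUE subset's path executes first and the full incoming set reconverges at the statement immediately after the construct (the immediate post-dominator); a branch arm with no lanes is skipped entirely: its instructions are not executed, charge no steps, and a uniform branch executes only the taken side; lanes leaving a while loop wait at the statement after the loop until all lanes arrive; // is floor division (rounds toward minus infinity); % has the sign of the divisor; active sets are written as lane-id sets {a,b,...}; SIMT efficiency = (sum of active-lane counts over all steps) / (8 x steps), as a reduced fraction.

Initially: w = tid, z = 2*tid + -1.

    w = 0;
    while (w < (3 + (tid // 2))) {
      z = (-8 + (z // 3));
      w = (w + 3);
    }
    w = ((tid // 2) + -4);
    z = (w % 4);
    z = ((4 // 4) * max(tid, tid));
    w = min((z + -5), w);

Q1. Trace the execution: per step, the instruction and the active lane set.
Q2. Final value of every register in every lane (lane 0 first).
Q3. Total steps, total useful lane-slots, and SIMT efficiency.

step 0: w <- 0                       {0,1,2,3,4,5,6,7}
step 1: eval (w < (3 + (tid // 2)))  {0,1,2,3,4,5,6,7}
step 2: z <- (-8 + (z // 3))         {0,1,2,3,4,5,6,7}
step 3: w <- (w + 3)                 {0,1,2,3,4,5,6,7}
step 4: eval (w < (3 + (tid // 2)))  {0,1,2,3,4,5,6,7}
step 5: z <- (-8 + (z // 3))         {2,3,4,5,6,7}
step 6: w <- (w + 3)                 {2,3,4,5,6,7}
step 7: eval (w < (3 + (tid // 2)))  {2,3,4,5,6,7}
step 8: w <- ((tid // 2) + -4)       {0,1,2,3,4,5,6,7}
step 9: z <- (w % 4)                 {0,1,2,3,4,5,6,7}
step 10: z <- ((4 // 4) * max(tid, tid)) {0,1,2,3,4,5,6,7}
step 11: w <- min((z + -5), w)        {0,1,2,3,4,5,6,7}

Answer: 12 steps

w: -5,-4,-3,-3,-2,-2,-1,-1
z: 0,1,2,3,4,5,6,7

steps = 12; useful = 90; efficiency = 90/96 = 15/16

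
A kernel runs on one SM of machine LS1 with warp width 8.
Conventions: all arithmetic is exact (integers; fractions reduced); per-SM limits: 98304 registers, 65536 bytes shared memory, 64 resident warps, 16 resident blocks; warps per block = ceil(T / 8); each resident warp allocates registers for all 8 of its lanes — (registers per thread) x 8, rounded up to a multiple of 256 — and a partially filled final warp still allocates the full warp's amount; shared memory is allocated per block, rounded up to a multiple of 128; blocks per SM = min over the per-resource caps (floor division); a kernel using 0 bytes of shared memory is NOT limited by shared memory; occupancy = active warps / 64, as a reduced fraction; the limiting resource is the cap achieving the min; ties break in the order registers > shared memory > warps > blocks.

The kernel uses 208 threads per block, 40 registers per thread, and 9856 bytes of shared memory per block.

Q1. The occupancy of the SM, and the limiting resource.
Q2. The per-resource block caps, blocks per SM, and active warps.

Answer: occupancy 13/16, limited by warps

registers: 7 blocks
shared memory: 6 blocks
warps: 2 blocks
blocks: 16 blocks

Answer: 2 blocks, 52 active warps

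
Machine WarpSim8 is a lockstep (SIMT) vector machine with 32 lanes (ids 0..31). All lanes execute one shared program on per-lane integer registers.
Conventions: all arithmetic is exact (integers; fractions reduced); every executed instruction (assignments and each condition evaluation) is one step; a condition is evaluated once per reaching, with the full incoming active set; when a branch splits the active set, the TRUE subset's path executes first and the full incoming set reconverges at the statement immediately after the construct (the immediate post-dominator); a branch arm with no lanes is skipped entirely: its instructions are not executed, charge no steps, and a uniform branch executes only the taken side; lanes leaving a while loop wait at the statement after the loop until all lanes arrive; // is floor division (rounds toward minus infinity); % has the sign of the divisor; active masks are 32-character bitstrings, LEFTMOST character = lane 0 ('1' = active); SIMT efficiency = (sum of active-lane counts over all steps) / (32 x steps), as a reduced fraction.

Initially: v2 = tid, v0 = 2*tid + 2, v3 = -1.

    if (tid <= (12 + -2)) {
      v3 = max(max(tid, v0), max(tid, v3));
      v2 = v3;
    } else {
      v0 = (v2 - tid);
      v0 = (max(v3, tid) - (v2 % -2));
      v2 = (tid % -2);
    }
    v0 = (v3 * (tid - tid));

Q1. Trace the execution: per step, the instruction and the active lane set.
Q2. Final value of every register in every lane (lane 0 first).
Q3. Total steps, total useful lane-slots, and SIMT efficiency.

step 0: eval (tid <= (12 + -2))      11111111111111111111111111111111
step 1: v3 <- max(max(tid, v0), max(tid, v3)) 11111111111000000000000000000000
step 2: v2 <- v3                     11111111111000000000000000000000
step 3: v0 <- (v2 - tid)             00000000000111111111111111111111
step 4: v0 <- (max(v3, tid) - (v2 % -2)) 00000000000111111111111111111111
step 5: v2 <- (tid % -2)             00000000000111111111111111111111
step 6: v0 <- (v3 * (tid - tid))     11111111111111111111111111111111

Answer: 7 steps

v2: 2,4,6,8,10,12,14,16,18,20,22,-1,0,-1,0,-1,0,-1,0,-1,0,-1,0,-1,0,-1,0,-1,0,-1,0,-1
v0: 0,0,0,0,0,0,0,0,0,0,0,0,0,0,0,0,0,0,0,0,0,0,0,0,0,0,0,0,0,0,0,0
v3: 2,4,6,8,10,12,14,16,18,20,22,-1,-1,-1,-1,-1,-1,-1,-1,-1,-1,-1,-1,-1,-1,-1,-1,-1,-1,-1,-1,-1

steps = 7; useful = 149; efficiency = 149/224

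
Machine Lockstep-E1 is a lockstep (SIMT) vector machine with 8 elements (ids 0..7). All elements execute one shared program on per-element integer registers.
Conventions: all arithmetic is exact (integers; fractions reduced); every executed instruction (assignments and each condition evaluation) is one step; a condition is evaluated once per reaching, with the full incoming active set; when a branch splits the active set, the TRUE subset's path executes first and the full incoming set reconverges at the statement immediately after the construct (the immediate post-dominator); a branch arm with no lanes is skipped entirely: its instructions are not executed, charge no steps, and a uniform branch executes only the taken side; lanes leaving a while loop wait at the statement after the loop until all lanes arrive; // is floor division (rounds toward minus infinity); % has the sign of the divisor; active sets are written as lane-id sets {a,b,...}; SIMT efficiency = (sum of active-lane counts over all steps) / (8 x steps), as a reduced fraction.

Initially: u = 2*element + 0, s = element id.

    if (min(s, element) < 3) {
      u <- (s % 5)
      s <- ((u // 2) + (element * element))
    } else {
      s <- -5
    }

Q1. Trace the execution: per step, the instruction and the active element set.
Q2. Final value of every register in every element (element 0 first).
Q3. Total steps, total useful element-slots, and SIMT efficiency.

step 0: eval (min(s, element) < 3)   {0,1,2,3,4,5,6,7}
step 1: u <- (s % 5)                 {0,1,2}
step 2: s <- ((u // 2) + (element * element)) {0,1,2}
step 3: s <- -5                      {3,4,5,6,7}

Answer: 4 steps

u: 0,1,2,6,8,10,12,14
s: 0,1,5,-5,-5,-5,-5,-5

steps = 4; useful = 19; efficiency = 19/32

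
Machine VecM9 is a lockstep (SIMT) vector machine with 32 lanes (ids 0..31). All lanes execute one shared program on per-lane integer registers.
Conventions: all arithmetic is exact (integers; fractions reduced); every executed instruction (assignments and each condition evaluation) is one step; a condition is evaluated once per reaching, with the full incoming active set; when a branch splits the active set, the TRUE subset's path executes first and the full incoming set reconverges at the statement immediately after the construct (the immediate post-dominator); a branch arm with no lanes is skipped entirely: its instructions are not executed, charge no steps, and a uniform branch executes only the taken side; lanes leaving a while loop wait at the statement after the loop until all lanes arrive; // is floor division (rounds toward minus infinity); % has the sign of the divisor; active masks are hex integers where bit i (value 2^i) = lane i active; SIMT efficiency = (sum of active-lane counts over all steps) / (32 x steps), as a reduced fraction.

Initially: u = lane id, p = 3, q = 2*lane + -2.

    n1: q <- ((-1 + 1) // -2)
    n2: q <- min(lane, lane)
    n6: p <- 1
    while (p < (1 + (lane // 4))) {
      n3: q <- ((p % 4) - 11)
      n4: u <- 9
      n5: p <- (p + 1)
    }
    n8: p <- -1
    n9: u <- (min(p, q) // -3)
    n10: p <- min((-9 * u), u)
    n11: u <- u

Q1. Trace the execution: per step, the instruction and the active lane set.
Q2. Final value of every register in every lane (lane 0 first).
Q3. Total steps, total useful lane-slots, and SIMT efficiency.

step 0: q <- ((-1 + 1) // -2)        0xffffffff
step 1: q <- min(lane, lane)         0xffffffff
step 2: p <- 1                       0xffffffff
step 3: eval (p < (1 + (lane // 4))) 0xffffffff
step 4: q <- ((p % 4) - 11)          0xfffffff0
step 5: u <- 9                       0xfffffff0
step 6: p <- (p + 1)                 0xfffffff0
step 7: eval (p < (1 + (lane // 4))) 0xfffffff0
step 8: q <- ((p % 4) - 11)          0xffffff00
step 9: u <- 9                       0xffffff00
step 10: p <- (p + 1)                 0xffffff00
step 11: eval (p < (1 + (lane // 4))) 0xffffff00
step 12: q <- ((p % 4) - 11)          0xfffff000
step 13: u <- 9                       0xfffff000
step 14: p <- (p + 1)                 0xfffff000
step 15: eval (p < (1 + (lane // 4))) 0xfffff000
step 16: q <- ((p % 4) - 11)          0xffff0000
step 17: u <- 9                       0xffff0000
step 18: p <- (p + 1)                 0xffff0000
step 19: eval (p < (1 + (lane // 4))) 0xffff0000
step 20: q <- ((p % 4) - 11)          0xfff00000
step 21: u <- 9                       0xfff00000
step 22: p <- (p + 1)                 0xfff00000
step 23: eval (p < (1 + (lane // 4))) 0xfff00000
step 24: q <- ((p % 4) - 11)          0xff000000
step 25: u <- 9                       0xff000000
step 26: p <- (p + 1)                 0xff000000
step 27: eval (p < (1 + (lane // 4))) 0xff000000
step 28: q <- ((p % 4) - 11)          0xf0000000
step 29: u <- 9                       0xf0000000
step 30: p <- (p + 1)                 0xf0000000
step 31: eval (p < (1 + (lane // 4))) 0xf0000000
step 32: p <- -1                      0xffffffff
step 33: u <- (min(p, q) // -3)       0xffffffff
step 34: p <- min((-9 * u), u)        0xffffffff
step 35: u <- u                       0xffffffff

Answer: 36 steps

u: 0,0,0,0,3,3,3,3,3,3,3,3,2,2,2,2,3,3,3,3,3,3,3,3,3,3,3,3,2,2,2,2
p: 0,0,0,0,-27,-27,-27,-27,-27,-27,-27,-27,-18,-18,-18,-18,-27,-27,-27,-27,-27,-27,-27,-27,-27,-27,-27,-27,-18,-18,-18,-18
q: 0,1,2,3,-10,-10,-10,-10,-9,-9,-9,-9,-8,-8,-8,-8,-11,-11,-11,-11,-10,-10,-10,-10,-9,-9,-9,-9,-8,-8,-8,-8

steps = 36; useful = 704; efficiency = 704/1152 = 11/18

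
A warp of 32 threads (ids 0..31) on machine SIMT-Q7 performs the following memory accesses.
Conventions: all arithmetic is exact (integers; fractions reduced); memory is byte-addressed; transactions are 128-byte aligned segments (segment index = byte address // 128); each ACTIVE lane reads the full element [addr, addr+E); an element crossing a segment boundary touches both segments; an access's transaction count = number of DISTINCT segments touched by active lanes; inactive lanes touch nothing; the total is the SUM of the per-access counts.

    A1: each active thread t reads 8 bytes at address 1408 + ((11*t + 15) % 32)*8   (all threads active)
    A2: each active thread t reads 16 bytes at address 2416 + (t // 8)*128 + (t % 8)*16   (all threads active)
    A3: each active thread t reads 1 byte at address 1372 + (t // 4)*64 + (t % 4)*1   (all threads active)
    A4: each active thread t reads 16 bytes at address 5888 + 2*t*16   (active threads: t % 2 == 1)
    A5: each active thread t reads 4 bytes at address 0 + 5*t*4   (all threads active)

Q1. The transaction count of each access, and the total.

A1: 2 transactions
A2: 5 transactions
A3: 5 transactions
A4: 8 transactions
A5: 5 transactions

Answer: 2,5,5,8,5; total 25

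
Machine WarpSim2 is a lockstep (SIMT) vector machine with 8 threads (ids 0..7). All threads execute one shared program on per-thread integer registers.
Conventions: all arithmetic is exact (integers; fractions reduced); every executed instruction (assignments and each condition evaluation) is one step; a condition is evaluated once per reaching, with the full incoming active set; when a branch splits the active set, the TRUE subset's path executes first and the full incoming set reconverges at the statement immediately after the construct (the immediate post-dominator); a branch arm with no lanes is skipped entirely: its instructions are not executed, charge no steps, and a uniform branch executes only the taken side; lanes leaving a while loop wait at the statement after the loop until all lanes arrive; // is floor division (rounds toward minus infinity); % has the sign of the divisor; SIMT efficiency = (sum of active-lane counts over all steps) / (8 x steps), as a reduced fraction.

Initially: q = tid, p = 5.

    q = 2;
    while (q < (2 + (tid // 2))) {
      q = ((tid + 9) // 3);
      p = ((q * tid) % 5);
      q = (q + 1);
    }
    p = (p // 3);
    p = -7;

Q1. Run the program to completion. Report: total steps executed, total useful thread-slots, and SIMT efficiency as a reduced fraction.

Answer: 8 steps, 56 useful, 7/8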